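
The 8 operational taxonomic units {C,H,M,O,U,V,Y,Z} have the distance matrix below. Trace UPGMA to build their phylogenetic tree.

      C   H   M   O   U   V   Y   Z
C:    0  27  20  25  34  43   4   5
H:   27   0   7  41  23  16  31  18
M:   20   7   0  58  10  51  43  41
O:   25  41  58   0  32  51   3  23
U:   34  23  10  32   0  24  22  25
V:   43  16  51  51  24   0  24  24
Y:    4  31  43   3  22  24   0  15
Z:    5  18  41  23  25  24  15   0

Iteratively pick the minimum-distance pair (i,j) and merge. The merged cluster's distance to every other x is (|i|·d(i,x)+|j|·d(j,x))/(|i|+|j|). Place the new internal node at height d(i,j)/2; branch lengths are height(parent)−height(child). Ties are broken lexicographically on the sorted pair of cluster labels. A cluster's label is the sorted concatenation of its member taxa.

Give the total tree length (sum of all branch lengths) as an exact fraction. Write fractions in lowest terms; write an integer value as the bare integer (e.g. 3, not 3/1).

218/3

iteration 1: select O,Y (d=3); attach at lengths (3/2, 3/2); label the merged cluster OY
  updated: d(C,OY)=29/2, d(H,OY)=36, d(M,OY)=101/2, d(OY,U)=27, d(OY,V)=75/2, d(OY,Z)=19
iteration 2: select C,Z (d=5); attach at lengths (5/2, 5/2); label the merged cluster CZ
  updated: d(CZ,H)=45/2, d(CZ,M)=61/2, d(CZ,OY)=67/4, d(CZ,U)=59/2, d(CZ,V)=67/2
iteration 3: select H,M (d=7); attach at lengths (7/2, 7/2); label the merged cluster HM
  updated: d(CZ,HM)=53/2, d(HM,OY)=173/4, d(HM,U)=33/2, d(HM,V)=67/2
iteration 4: select HM,U (d=33/2); attach at lengths (19/4, 33/4); label the merged cluster HMU
  updated: d(CZ,HMU)=55/2, d(HMU,OY)=227/6, d(HMU,V)=91/3
iteration 5: select CZ,OY (d=67/4); attach at lengths (47/8, 55/8); label the merged cluster COYZ
  updated: d(COYZ,HMU)=98/3, d(COYZ,V)=71/2
iteration 6: select HMU,V (d=91/3); attach at lengths (83/12, 91/6); label the merged cluster HMUV
  updated: d(COYZ,HMUV)=267/8
iteration 7: select COYZ,HMUV (d=267/8); attach at lengths (133/16, 73/48); label the merged cluster CHMOUVYZ
final tree: (((C:5/2,Z:5/2):47/8,(O:3/2,Y:3/2):55/8):133/16,(((H:7/2,M:7/2):19/4,U:33/4):83/12,V:91/6):73/48)
total length: 218/3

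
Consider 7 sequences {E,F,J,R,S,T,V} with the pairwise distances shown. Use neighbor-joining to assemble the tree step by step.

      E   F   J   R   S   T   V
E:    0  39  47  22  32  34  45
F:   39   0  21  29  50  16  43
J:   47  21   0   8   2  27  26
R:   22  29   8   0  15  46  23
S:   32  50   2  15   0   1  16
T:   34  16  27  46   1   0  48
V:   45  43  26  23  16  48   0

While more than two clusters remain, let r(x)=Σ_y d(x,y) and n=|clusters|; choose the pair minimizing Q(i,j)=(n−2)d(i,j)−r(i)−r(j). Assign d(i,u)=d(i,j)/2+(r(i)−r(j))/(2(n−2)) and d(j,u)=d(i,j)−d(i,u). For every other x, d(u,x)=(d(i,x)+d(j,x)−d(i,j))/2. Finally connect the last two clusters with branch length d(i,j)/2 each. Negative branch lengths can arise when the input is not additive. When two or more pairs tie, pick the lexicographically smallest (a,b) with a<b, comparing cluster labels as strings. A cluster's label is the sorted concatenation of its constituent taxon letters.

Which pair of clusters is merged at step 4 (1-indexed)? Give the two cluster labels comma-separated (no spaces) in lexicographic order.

EFT,R

step 1: merge (F,T) at d=16, Q=-290; branch lengths F→53/5, T→27/5; new cluster FT
  updated: d(E,FT)=57/2, d(FT,J)=16, d(FT,R)=59/2, d(FT,S)=35/2, d(FT,V)=75/2
step 2: merge (E,FT) at d=57/2, Q=-379/2; branch lengths E→319/16, FT→137/16; new cluster EFT
  updated: d(EFT,J)=69/4, d(EFT,R)=23/2, d(EFT,S)=21/2, d(EFT,V)=27
step 3: merge (J,S) at d=2, Q=-363/4; branch lengths J→21/8, S→-5/8; new cluster JS
  updated: d(EFT,JS)=103/8, d(JS,R)=21/2, d(JS,V)=20
step 4: merge (EFT,R) at d=23/2, Q=-587/8; branch lengths EFT→235/32, R→133/32; new cluster EFRT
  updated: d(EFRT,JS)=95/16, d(EFRT,V)=77/4
step 5: merge (EFRT,JS) at d=95/16, Q=-723/16; branch lengths EFRT→83/32, JS→107/32; new cluster EFJRST
  updated: d(EFJRST,V)=533/32
step 6: merge (EFJRST,V) at d=533/32; branch lengths EFJRST→533/64, V→533/64; new cluster EFJRSTV
final tree: ((((E:319/16,(F:53/5,T:27/5):137/16):235/32,R:133/32):83/32,(J:21/8,S:-5/8):107/32):533/64,V:533/64)
total length: 2579/32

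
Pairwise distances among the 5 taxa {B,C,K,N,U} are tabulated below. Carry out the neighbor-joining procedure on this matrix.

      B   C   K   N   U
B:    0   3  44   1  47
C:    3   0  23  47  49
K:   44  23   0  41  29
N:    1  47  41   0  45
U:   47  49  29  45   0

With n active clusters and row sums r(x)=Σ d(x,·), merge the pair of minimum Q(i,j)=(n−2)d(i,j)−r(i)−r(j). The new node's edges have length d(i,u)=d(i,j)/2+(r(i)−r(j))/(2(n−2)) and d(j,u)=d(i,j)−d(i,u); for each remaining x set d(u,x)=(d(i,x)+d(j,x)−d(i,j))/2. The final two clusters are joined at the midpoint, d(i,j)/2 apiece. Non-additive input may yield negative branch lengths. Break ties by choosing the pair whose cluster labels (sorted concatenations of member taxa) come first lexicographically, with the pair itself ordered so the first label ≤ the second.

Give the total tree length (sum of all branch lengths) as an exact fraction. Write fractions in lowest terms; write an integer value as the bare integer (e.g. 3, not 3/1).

iteration 1: select B,N (d=1, Q=-226); attach at lengths (-6, 7); label the merged cluster BN
  updated: d(BN,C)=49/2, d(BN,K)=42, d(BN,U)=91/2
iteration 2: select BN,C (d=49/2, Q=-319/2); attach at lengths (129/8, 67/8); label the merged cluster BCN
  updated: d(BCN,K)=81/4, d(BCN,U)=35
iteration 3: select BCN,K (d=81/4, Q=-337/4); attach at lengths (105/8, 57/8); label the merged cluster BCKN
  updated: d(BCKN,U)=175/8
iteration 4: select BCKN,U (d=175/8); attach at lengths (175/16, 175/16); label the merged cluster BCKNU
final tree: ((((B:-6,N:7):129/8,C:67/8):105/8,K:57/8):175/16,U:175/16)
total length: 541/8

541/8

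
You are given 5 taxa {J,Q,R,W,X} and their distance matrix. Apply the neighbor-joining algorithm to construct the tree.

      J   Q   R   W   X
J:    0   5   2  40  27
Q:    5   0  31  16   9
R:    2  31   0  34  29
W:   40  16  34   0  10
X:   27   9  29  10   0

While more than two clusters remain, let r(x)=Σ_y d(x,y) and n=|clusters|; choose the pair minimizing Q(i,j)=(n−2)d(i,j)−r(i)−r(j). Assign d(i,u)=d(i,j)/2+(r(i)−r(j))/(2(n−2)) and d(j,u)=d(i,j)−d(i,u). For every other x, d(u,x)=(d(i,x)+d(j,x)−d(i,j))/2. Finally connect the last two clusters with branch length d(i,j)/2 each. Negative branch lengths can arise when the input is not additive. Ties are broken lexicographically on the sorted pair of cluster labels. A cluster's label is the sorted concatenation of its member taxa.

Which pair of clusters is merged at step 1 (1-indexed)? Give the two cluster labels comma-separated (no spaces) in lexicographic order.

J,R

1. join J+R (d=2, Q=-164) ⇒ JR; edges |J|=-8/3, |R|=14/3
  updated: d(JR,Q)=17, d(JR,W)=36, d(JR,X)=27
2. join JR+Q (d=17, Q=-88) ⇒ JQR; edges |JR|=18, |Q|=-1
  updated: d(JQR,W)=35/2, d(JQR,X)=19/2
3. join JQR+W (d=35/2, Q=-37) ⇒ JQRW; edges |JQR|=17/2, |W|=9
  updated: d(JQRW,X)=1
4. join JQRW+X (d=1) ⇒ JQRWX; edges |JQRW|=1/2, |X|=1/2
final tree: ((((J:-8/3,R:14/3):18,Q:-1):17/2,W:9):1/2,X:1/2)
total length: 75/2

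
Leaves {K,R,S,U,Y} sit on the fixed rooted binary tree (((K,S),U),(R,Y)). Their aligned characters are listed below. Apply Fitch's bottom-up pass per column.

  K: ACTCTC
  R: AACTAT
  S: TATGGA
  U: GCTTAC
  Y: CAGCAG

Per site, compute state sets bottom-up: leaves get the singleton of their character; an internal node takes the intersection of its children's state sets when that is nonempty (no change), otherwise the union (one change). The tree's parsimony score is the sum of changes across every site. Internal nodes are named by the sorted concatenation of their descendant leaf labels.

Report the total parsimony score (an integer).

KS@0: {A} ∪ {T} = {A,T} (union, +1)
KSU@0: {A,T} ∪ {G} = {A,G,T} (union, +1)
RY@0: {A} ∪ {C} = {A,C} (union, +1)
KRSUY@0: {A,G,T} ∩ {A,C} = {A} (intersection, +0)
KS@1: {C} ∪ {A} = {A,C} (union, +1)
KSU@1: {A,C} ∩ {C} = {C} (intersection, +0)
RY@1: {A} ∩ {A} = {A} (intersection, +0)
KRSUY@1: {C} ∪ {A} = {A,C} (union, +1)
KS@2: {T} ∩ {T} = {T} (intersection, +0)
KSU@2: {T} ∩ {T} = {T} (intersection, +0)
RY@2: {C} ∪ {G} = {C,G} (union, +1)
KRSUY@2: {T} ∪ {C,G} = {C,G,T} (union, +1)
KS@3: {C} ∪ {G} = {C,G} (union, +1)
KSU@3: {C,G} ∪ {T} = {C,G,T} (union, +1)
RY@3: {T} ∪ {C} = {C,T} (union, +1)
KRSUY@3: {C,G,T} ∩ {C,T} = {C,T} (intersection, +0)
KS@4: {T} ∪ {G} = {G,T} (union, +1)
KSU@4: {G,T} ∪ {A} = {A,G,T} (union, +1)
RY@4: {A} ∩ {A} = {A} (intersection, +0)
KRSUY@4: {A,G,T} ∩ {A} = {A} (intersection, +0)
KS@5: {C} ∪ {A} = {A,C} (union, +1)
KSU@5: {A,C} ∩ {C} = {C} (intersection, +0)
RY@5: {T} ∪ {G} = {G,T} (union, +1)
KRSUY@5: {C} ∪ {G,T} = {C,G,T} (union, +1)
per-site changes: [3, 2, 2, 3, 2, 3]; total = 15

15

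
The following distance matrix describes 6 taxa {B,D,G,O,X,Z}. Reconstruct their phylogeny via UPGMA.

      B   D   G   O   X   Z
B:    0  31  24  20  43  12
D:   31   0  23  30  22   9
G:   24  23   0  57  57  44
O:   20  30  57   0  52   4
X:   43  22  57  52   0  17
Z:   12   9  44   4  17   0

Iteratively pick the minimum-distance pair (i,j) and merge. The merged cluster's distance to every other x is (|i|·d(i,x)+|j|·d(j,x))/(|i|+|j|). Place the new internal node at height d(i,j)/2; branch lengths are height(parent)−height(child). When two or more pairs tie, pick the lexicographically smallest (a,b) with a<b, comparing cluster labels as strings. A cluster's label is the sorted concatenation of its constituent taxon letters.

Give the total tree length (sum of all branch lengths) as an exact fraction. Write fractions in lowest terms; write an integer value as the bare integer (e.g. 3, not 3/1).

iteration 1: select O,Z (d=4); attach at lengths (2, 2); label the merged cluster OZ
  updated: d(B,OZ)=16, d(D,OZ)=39/2, d(G,OZ)=101/2, d(OZ,X)=69/2
iteration 2: select B,OZ (d=16); attach at lengths (8, 6); label the merged cluster BOZ
  updated: d(BOZ,D)=70/3, d(BOZ,G)=125/3, d(BOZ,X)=112/3
iteration 3: select D,X (d=22); attach at lengths (11, 11); label the merged cluster DX
  updated: d(BOZ,DX)=91/3, d(DX,G)=40
iteration 4: select BOZ,DX (d=91/3); attach at lengths (43/6, 25/6); label the merged cluster BDOXZ
  updated: d(BDOXZ,G)=41
iteration 5: select BDOXZ,G (d=41); attach at lengths (16/3, 41/2); label the merged cluster BDGOXZ
final tree: (((B:8,(O:2,Z:2):6):43/6,(D:11,X:11):25/6):16/3,G:41/2)
total length: 463/6

463/6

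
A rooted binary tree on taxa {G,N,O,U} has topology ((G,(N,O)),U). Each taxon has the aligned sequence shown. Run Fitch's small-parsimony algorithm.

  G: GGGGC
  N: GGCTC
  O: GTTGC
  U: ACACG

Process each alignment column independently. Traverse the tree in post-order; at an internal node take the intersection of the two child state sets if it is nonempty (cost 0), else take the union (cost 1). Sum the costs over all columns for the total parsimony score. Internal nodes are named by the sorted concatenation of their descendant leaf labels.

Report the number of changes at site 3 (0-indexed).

site 0, node NO: N={G} ∩ O={G} → {G} (+0)
site 0, node GNO: G={G} ∩ NO={G} → {G} (+0)
site 0, node GNOU: GNO={G} ∪ U={A} → {A,G} (+1)
site 1, node NO: N={G} ∪ O={T} → {G,T} (+1)
site 1, node GNO: G={G} ∩ NO={G,T} → {G} (+0)
site 1, node GNOU: GNO={G} ∪ U={C} → {C,G} (+1)
site 2, node NO: N={C} ∪ O={T} → {C,T} (+1)
site 2, node GNO: G={G} ∪ NO={C,T} → {C,G,T} (+1)
site 2, node GNOU: GNO={C,G,T} ∪ U={A} → {A,C,G,T} (+1)
site 3, node NO: N={T} ∪ O={G} → {G,T} (+1)
site 3, node GNO: G={G} ∩ NO={G,T} → {G} (+0)
site 3, node GNOU: GNO={G} ∪ U={C} → {C,G} (+1)
site 4, node NO: N={C} ∩ O={C} → {C} (+0)
site 4, node GNO: G={C} ∩ NO={C} → {C} (+0)
site 4, node GNOU: GNO={C} ∪ U={G} → {C,G} (+1)
per-site changes: [1, 2, 3, 2, 1]; total = 9

2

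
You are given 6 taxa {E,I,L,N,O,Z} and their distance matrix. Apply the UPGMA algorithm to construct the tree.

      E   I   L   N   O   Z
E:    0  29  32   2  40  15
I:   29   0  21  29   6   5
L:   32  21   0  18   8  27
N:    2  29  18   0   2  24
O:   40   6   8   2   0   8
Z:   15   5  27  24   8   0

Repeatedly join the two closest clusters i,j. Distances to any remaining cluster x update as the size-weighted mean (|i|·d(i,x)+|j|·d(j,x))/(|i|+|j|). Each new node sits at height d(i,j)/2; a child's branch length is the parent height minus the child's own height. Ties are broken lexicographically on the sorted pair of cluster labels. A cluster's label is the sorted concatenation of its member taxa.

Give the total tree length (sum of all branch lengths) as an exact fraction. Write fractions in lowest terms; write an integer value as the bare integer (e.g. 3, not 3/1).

959/24

1. join E+N (d=2) ⇒ EN; edges |E|=1, |N|=1
  updated: d(EN,I)=29, d(EN,L)=25, d(EN,O)=21, d(EN,Z)=39/2
2. join I+Z (d=5) ⇒ IZ; edges |I|=5/2, |Z|=5/2
  updated: d(EN,IZ)=97/4, d(IZ,L)=24, d(IZ,O)=7
3. join IZ+O (d=7) ⇒ IOZ; edges |IZ|=1, |O|=7/2
  updated: d(EN,IOZ)=139/6, d(IOZ,L)=56/3
4. join IOZ+L (d=56/3) ⇒ ILOZ; edges |IOZ|=35/6, |L|=28/3
  updated: d(EN,ILOZ)=189/8
5. join EN+ILOZ (d=189/8) ⇒ EILNOZ; edges |EN|=173/16, |ILOZ|=119/48
final tree: ((E:1,N:1):173/16,(((I:5/2,Z:5/2):1,O:7/2):35/6,L:28/3):119/48)
total length: 959/24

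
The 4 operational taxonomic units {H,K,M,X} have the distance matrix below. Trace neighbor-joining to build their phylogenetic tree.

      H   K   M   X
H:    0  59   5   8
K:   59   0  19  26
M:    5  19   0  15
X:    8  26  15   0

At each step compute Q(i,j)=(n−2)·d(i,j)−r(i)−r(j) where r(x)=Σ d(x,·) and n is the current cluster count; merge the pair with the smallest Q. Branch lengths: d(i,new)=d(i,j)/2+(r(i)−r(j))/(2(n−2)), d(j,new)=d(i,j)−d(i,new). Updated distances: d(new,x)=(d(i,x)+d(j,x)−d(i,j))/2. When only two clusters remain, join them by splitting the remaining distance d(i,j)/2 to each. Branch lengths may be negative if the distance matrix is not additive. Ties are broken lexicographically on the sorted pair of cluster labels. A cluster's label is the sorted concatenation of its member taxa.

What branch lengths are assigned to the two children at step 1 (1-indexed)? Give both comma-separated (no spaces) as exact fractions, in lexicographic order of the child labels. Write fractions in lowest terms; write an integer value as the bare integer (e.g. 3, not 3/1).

1. join H+X (d=8, Q=-105) ⇒ HX; edges |H|=39/4, |X|=-7/4
  updated: d(HX,K)=77/2, d(HX,M)=6
2. join HX+K (d=77/2, Q=-127/2) ⇒ HKX; edges |HX|=51/4, |K|=103/4
  updated: d(HKX,M)=-27/4
3. join HKX+M (d=-27/4) ⇒ HKMX; edges |HKX|=-27/8, |M|=-27/8
final tree: (((H:39/4,X:-7/4):51/4,K:103/4):-27/8,M:-27/8)
total length: 159/4

39/4,-7/4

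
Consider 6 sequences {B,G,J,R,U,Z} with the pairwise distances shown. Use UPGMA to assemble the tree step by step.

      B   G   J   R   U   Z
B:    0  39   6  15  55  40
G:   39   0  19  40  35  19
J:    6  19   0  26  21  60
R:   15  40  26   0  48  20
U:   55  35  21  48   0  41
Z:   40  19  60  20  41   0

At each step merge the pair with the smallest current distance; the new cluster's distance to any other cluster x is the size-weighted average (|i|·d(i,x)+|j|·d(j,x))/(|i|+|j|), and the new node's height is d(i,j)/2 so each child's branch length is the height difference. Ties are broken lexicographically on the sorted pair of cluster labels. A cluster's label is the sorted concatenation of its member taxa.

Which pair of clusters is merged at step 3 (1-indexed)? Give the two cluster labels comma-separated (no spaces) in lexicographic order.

BJ,R

1. join B+J (d=6) ⇒ BJ; edges |B|=3, |J|=3
  updated: d(BJ,G)=29, d(BJ,R)=41/2, d(BJ,U)=38, d(BJ,Z)=50
2. join G+Z (d=19) ⇒ GZ; edges |G|=19/2, |Z|=19/2
  updated: d(BJ,GZ)=79/2, d(GZ,R)=30, d(GZ,U)=38
3. join BJ+R (d=41/2) ⇒ BJR; edges |BJ|=29/4, |R|=41/4
  updated: d(BJR,GZ)=109/3, d(BJR,U)=124/3
4. join BJR+GZ (d=109/3) ⇒ BGJRZ; edges |BJR|=95/12, |GZ|=26/3
  updated: d(BGJRZ,U)=40
5. join BGJRZ+U (d=40) ⇒ BGJRUZ; edges |BGJRZ|=11/6, |U|=20
final tree: ((((B:3,J:3):29/4,R:41/4):95/12,(G:19/2,Z:19/2):26/3):11/6,U:20)
total length: 971/12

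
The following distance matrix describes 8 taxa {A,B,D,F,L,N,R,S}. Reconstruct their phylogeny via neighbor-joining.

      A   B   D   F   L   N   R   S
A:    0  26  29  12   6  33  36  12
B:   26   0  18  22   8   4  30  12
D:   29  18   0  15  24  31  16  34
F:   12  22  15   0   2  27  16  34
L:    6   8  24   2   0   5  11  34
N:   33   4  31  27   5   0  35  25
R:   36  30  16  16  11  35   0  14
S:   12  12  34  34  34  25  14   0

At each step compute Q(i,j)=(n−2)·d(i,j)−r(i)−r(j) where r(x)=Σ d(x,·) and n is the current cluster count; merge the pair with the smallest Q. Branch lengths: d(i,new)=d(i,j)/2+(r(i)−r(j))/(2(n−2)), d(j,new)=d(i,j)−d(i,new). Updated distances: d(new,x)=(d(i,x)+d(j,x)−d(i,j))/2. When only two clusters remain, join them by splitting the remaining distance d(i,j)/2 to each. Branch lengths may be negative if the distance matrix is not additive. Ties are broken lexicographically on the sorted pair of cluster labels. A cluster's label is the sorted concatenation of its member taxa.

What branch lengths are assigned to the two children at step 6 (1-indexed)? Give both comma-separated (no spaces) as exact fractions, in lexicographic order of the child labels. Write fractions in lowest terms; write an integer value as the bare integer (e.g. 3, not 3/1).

25/8,7/2

1. join B+N (d=4, Q=-256) ⇒ BN; edges |B|=-4/3, |N|=16/3
  updated: d(A,BN)=55/2, d(BN,D)=45/2, d(BN,F)=45/2, d(BN,L)=9/2, d(BN,R)=61/2, d(BN,S)=33/2
2. join A+S (d=12, Q=-207) ⇒ AS; edges |A|=19/5, |S|=41/5
  updated: d(AS,BN)=16, d(AS,D)=51/2, d(AS,F)=17, d(AS,L)=14, d(AS,R)=19
3. join BN+L (d=9/2, Q=-267/2) ⇒ BLN; edges |BN|=117/16, |L|=-45/16
  updated: d(AS,BLN)=51/4, d(BLN,D)=21, d(BLN,F)=10, d(BLN,R)=37/2
4. join D+R (d=16, Q=-99) ⇒ DR; edges |D|=28/3, |R|=20/3
  updated: d(AS,DR)=57/4, d(BLN,DR)=47/4, d(DR,F)=15/2
5. join AS+BLN (d=51/4, Q=-53) ⇒ ABLNS; edges |AS|=35/4, |BLN|=4
  updated: d(ABLNS,DR)=53/8, d(ABLNS,F)=57/8
6. join ABLNS+DR (d=53/8, Q=-85/4) ⇒ ABDLNRS; edges |ABLNS|=25/8, |DR|=7/2
  updated: d(ABDLNRS,F)=4
7. join ABDLNRS+F (d=4) ⇒ ABDFLNRS; edges |ABDLNRS|=2, |F|=2
final tree: ((((A:19/5,S:41/5):35/4,((B:-4/3,N:16/3):117/16,L:-45/16):4):25/8,(D:28/3,R:20/3):7/2):2,F:2)
total length: 479/8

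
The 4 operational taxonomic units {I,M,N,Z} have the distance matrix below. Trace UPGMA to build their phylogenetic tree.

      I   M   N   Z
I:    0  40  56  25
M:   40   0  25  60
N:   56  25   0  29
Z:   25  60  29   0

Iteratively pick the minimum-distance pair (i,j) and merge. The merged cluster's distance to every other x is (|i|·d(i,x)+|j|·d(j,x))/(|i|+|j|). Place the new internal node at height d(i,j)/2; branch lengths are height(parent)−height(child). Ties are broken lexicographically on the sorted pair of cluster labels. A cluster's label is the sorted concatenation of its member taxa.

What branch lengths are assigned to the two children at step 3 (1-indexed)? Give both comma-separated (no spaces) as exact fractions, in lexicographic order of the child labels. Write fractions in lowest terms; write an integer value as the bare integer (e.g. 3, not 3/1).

85/8,85/8

iteration 1: select I,Z (d=25); attach at lengths (25/2, 25/2); label the merged cluster IZ
  updated: d(IZ,M)=50, d(IZ,N)=85/2
iteration 2: select M,N (d=25); attach at lengths (25/2, 25/2); label the merged cluster MN
  updated: d(IZ,MN)=185/4
iteration 3: select IZ,MN (d=185/4); attach at lengths (85/8, 85/8); label the merged cluster IMNZ
final tree: ((I:25/2,Z:25/2):85/8,(M:25/2,N:25/2):85/8)
total length: 285/4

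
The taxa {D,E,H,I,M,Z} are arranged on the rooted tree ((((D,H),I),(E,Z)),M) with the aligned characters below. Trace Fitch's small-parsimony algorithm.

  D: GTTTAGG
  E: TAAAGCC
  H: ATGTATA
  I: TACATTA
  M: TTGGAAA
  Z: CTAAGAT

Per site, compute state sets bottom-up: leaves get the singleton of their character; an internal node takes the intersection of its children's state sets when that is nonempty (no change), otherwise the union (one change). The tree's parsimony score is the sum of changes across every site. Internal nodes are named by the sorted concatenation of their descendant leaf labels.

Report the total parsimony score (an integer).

18

DH@0: {G} ∪ {A} = {A,G} (union, +1)
DHI@0: {A,G} ∪ {T} = {A,G,T} (union, +1)
EZ@0: {T} ∪ {C} = {C,T} (union, +1)
DEHIZ@0: {A,G,T} ∩ {C,T} = {T} (intersection, +0)
DEHIMZ@0: {T} ∩ {T} = {T} (intersection, +0)
DH@1: {T} ∩ {T} = {T} (intersection, +0)
DHI@1: {T} ∪ {A} = {A,T} (union, +1)
EZ@1: {A} ∪ {T} = {A,T} (union, +1)
DEHIZ@1: {A,T} ∩ {A,T} = {A,T} (intersection, +0)
DEHIMZ@1: {A,T} ∩ {T} = {T} (intersection, +0)
DH@2: {T} ∪ {G} = {G,T} (union, +1)
DHI@2: {G,T} ∪ {C} = {C,G,T} (union, +1)
EZ@2: {A} ∩ {A} = {A} (intersection, +0)
DEHIZ@2: {C,G,T} ∪ {A} = {A,C,G,T} (union, +1)
DEHIMZ@2: {A,C,G,T} ∩ {G} = {G} (intersection, +0)
DH@3: {T} ∩ {T} = {T} (intersection, +0)
DHI@3: {T} ∪ {A} = {A,T} (union, +1)
EZ@3: {A} ∩ {A} = {A} (intersection, +0)
DEHIZ@3: {A,T} ∩ {A} = {A} (intersection, +0)
DEHIMZ@3: {A} ∪ {G} = {A,G} (union, +1)
DH@4: {A} ∩ {A} = {A} (intersection, +0)
DHI@4: {A} ∪ {T} = {A,T} (union, +1)
EZ@4: {G} ∩ {G} = {G} (intersection, +0)
DEHIZ@4: {A,T} ∪ {G} = {A,G,T} (union, +1)
DEHIMZ@4: {A,G,T} ∩ {A} = {A} (intersection, +0)
DH@5: {G} ∪ {T} = {G,T} (union, +1)
DHI@5: {G,T} ∩ {T} = {T} (intersection, +0)
EZ@5: {C} ∪ {A} = {A,C} (union, +1)
DEHIZ@5: {T} ∪ {A,C} = {A,C,T} (union, +1)
DEHIMZ@5: {A,C,T} ∩ {A} = {A} (intersection, +0)
DH@6: {G} ∪ {A} = {A,G} (union, +1)
DHI@6: {A,G} ∩ {A} = {A} (intersection, +0)
EZ@6: {C} ∪ {T} = {C,T} (union, +1)
DEHIZ@6: {A} ∪ {C,T} = {A,C,T} (union, +1)
DEHIMZ@6: {A,C,T} ∩ {A} = {A} (intersection, +0)
per-site changes: [3, 2, 3, 2, 2, 3, 3]; total = 18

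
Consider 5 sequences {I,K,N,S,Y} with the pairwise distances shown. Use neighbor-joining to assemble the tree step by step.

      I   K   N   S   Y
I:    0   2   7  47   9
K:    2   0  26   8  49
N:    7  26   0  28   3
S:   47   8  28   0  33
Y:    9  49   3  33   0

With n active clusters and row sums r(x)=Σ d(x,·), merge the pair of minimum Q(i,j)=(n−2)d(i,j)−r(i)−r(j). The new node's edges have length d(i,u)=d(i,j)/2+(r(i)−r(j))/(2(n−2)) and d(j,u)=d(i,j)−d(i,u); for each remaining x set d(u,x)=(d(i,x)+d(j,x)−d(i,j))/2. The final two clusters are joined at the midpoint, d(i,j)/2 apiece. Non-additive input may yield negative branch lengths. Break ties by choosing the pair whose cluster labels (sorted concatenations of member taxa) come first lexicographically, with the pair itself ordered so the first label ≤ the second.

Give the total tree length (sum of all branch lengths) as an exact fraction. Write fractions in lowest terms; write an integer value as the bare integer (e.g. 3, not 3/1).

1. join K+S (d=8, Q=-177) ⇒ KS; edges |K|=-7/6, |S|=55/6
  updated: d(I,KS)=41/2, d(KS,N)=23, d(KS,Y)=37
2. join I+KS (d=41/2, Q=-76) ⇒ IKS; edges |I|=-3/4, |KS|=85/4
  updated: d(IKS,N)=19/4, d(IKS,Y)=51/4
3. join IKS+N (d=19/4, Q=-41/2) ⇒ IKNS; edges |IKS|=29/4, |N|=-5/2
  updated: d(IKNS,Y)=11/2
4. join IKNS+Y (d=11/2) ⇒ IKNSY; edges |IKNS|=11/4, |Y|=11/4
final tree: (((I:-3/4,(K:-7/6,S:55/6):85/4):29/4,N:-5/2):11/4,Y:11/4)
total length: 155/4

155/4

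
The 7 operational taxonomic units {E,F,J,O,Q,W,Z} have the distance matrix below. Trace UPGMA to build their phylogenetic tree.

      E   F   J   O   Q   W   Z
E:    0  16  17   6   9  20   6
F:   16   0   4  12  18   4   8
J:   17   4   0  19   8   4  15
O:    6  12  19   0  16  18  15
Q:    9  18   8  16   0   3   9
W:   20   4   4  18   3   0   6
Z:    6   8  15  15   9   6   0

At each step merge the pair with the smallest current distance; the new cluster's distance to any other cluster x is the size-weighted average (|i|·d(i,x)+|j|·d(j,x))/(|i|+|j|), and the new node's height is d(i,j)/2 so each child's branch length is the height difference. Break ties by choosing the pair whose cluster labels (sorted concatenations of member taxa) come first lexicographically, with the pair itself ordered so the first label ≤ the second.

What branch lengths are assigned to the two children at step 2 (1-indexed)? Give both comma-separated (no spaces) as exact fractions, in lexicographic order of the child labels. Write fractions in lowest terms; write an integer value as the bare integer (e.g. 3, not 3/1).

step 1: merge (Q,W) at d=3; branch lengths Q→3/2, W→3/2; new cluster QW
  updated: d(E,QW)=29/2, d(F,QW)=11, d(J,QW)=6, d(O,QW)=17, d(QW,Z)=15/2
step 2: merge (F,J) at d=4; branch lengths F→2, J→2; new cluster FJ
  updated: d(E,FJ)=33/2, d(FJ,O)=31/2, d(FJ,QW)=17/2, d(FJ,Z)=23/2
step 3: merge (E,O) at d=6; branch lengths E→3, O→3; new cluster EO
  updated: d(EO,FJ)=16, d(EO,QW)=63/4, d(EO,Z)=21/2
step 4: merge (QW,Z) at d=15/2; branch lengths QW→9/4, Z→15/4; new cluster QWZ
  updated: d(EO,QWZ)=14, d(FJ,QWZ)=19/2
step 5: merge (FJ,QWZ) at d=19/2; branch lengths FJ→11/4, QWZ→1; new cluster FJQWZ
  updated: d(EO,FJQWZ)=74/5
step 6: merge (EO,FJQWZ) at d=74/5; branch lengths EO→22/5, FJQWZ→53/20; new cluster EFJOQWZ
final tree: ((E:3,O:3):22/5,((F:2,J:2):11/4,((Q:3/2,W:3/2):9/4,Z:15/4):1):53/20)
total length: 149/5

2,2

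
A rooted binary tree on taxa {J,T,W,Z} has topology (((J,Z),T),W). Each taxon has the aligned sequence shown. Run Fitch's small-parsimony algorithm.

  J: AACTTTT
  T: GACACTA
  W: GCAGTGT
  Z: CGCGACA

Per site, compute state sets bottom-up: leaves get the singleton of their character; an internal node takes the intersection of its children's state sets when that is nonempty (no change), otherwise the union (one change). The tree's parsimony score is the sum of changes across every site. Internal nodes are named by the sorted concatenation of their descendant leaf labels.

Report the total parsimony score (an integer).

13

site 0, node JZ: J={A} ∪ Z={C} → {A,C} (+1)
site 0, node JTZ: JZ={A,C} ∪ T={G} → {A,C,G} (+1)
site 0, node JTWZ: JTZ={A,C,G} ∩ W={G} → {G} (+0)
site 1, node JZ: J={A} ∪ Z={G} → {A,G} (+1)
site 1, node JTZ: JZ={A,G} ∩ T={A} → {A} (+0)
site 1, node JTWZ: JTZ={A} ∪ W={C} → {A,C} (+1)
site 2, node JZ: J={C} ∩ Z={C} → {C} (+0)
site 2, node JTZ: JZ={C} ∩ T={C} → {C} (+0)
site 2, node JTWZ: JTZ={C} ∪ W={A} → {A,C} (+1)
site 3, node JZ: J={T} ∪ Z={G} → {G,T} (+1)
site 3, node JTZ: JZ={G,T} ∪ T={A} → {A,G,T} (+1)
site 3, node JTWZ: JTZ={A,G,T} ∩ W={G} → {G} (+0)
site 4, node JZ: J={T} ∪ Z={A} → {A,T} (+1)
site 4, node JTZ: JZ={A,T} ∪ T={C} → {A,C,T} (+1)
site 4, node JTWZ: JTZ={A,C,T} ∩ W={T} → {T} (+0)
site 5, node JZ: J={T} ∪ Z={C} → {C,T} (+1)
site 5, node JTZ: JZ={C,T} ∩ T={T} → {T} (+0)
site 5, node JTWZ: JTZ={T} ∪ W={G} → {G,T} (+1)
site 6, node JZ: J={T} ∪ Z={A} → {A,T} (+1)
site 6, node JTZ: JZ={A,T} ∩ T={A} → {A} (+0)
site 6, node JTWZ: JTZ={A} ∪ W={T} → {A,T} (+1)
per-site changes: [2, 2, 1, 2, 2, 2, 2]; total = 13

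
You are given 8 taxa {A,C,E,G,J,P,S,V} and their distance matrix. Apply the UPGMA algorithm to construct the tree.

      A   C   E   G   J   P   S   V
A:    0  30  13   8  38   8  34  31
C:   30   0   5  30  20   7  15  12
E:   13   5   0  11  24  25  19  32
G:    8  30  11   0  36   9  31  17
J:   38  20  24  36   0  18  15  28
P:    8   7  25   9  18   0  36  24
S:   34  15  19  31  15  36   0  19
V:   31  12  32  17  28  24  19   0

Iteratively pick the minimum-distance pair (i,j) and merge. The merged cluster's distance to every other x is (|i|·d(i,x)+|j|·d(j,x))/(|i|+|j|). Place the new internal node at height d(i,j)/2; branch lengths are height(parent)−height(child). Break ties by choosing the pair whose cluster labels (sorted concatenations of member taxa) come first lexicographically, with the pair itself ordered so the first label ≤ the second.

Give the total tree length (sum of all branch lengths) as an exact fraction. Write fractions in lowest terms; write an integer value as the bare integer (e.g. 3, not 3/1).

1. join C+E (d=5) ⇒ CE; edges |C|=5/2, |E|=5/2
  updated: d(A,CE)=43/2, d(CE,G)=41/2, d(CE,J)=22, d(CE,P)=16, d(CE,S)=17, d(CE,V)=22
2. join A+G (d=8) ⇒ AG; edges |A|=4, |G|=4
  updated: d(AG,CE)=21, d(AG,J)=37, d(AG,P)=17/2, d(AG,S)=65/2, d(AG,V)=24
3. join AG+P (d=17/2) ⇒ AGP; edges |AG|=1/4, |P|=17/4
  updated: d(AGP,CE)=58/3, d(AGP,J)=92/3, d(AGP,S)=101/3, d(AGP,V)=24
4. join J+S (d=15) ⇒ JS; edges |J|=15/2, |S|=15/2
  updated: d(AGP,JS)=193/6, d(CE,JS)=39/2, d(JS,V)=47/2
5. join AGP+CE (d=58/3) ⇒ ACEGP; edges |AGP|=65/12, |CE|=43/6
  updated: d(ACEGP,JS)=271/10, d(ACEGP,V)=116/5
6. join ACEGP+V (d=116/5) ⇒ ACEGPV; edges |ACEGP|=29/15, |V|=58/5
  updated: d(ACEGPV,JS)=53/2
7. join ACEGPV+JS (d=53/2) ⇒ ACEGJPSV; edges |ACEGPV|=33/20, |JS|=23/4
final tree: (((((A:4,G:4):1/4,P:17/4):65/12,(C:5/2,E:5/2):43/6):29/15,V:58/5):33/20,(J:15/2,S:15/2):23/4)
total length: 3961/60

3961/60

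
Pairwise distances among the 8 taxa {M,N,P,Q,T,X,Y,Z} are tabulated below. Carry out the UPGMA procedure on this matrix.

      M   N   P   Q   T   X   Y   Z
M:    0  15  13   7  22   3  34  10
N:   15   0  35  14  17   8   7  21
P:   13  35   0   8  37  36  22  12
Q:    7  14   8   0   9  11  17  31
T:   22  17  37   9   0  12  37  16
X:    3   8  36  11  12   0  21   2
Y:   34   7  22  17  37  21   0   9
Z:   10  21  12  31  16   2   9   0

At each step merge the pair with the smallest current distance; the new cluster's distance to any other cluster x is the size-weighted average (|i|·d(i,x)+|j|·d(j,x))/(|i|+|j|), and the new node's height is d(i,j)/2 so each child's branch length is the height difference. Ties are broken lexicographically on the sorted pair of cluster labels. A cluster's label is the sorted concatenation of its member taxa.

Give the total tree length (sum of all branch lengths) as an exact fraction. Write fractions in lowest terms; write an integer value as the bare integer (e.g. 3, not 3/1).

152/3

1. join X+Z (d=2) ⇒ XZ; edges |X|=1, |Z|=1
  updated: d(M,XZ)=13/2, d(N,XZ)=29/2, d(P,XZ)=24, d(Q,XZ)=21, d(T,XZ)=14, d(XZ,Y)=15
2. join M+XZ (d=13/2) ⇒ MXZ; edges |M|=13/4, |XZ|=9/4
  updated: d(MXZ,N)=44/3, d(MXZ,P)=61/3, d(MXZ,Q)=49/3, d(MXZ,T)=50/3, d(MXZ,Y)=64/3
3. join N+Y (d=7) ⇒ NY; edges |N|=7/2, |Y|=7/2
  updated: d(MXZ,NY)=18, d(NY,P)=57/2, d(NY,Q)=31/2, d(NY,T)=27
4. join P+Q (d=8) ⇒ PQ; edges |P|=4, |Q|=4
  updated: d(MXZ,PQ)=55/3, d(NY,PQ)=22, d(PQ,T)=23
5. join MXZ+T (d=50/3) ⇒ MTXZ; edges |MXZ|=61/12, |T|=25/3
  updated: d(MTXZ,NY)=81/4, d(MTXZ,PQ)=39/2
6. join MTXZ+PQ (d=39/2) ⇒ MPQTXZ; edges |MTXZ|=17/12, |PQ|=23/4
  updated: d(MPQTXZ,NY)=125/6
7. join MPQTXZ+NY (d=125/6) ⇒ MNPQTXYZ; edges |MPQTXZ|=2/3, |NY|=83/12
final tree: ((((M:13/4,(X:1,Z:1):9/4):61/12,T:25/3):17/12,(P:4,Q:4):23/4):2/3,(N:7/2,Y:7/2):83/12)
total length: 152/3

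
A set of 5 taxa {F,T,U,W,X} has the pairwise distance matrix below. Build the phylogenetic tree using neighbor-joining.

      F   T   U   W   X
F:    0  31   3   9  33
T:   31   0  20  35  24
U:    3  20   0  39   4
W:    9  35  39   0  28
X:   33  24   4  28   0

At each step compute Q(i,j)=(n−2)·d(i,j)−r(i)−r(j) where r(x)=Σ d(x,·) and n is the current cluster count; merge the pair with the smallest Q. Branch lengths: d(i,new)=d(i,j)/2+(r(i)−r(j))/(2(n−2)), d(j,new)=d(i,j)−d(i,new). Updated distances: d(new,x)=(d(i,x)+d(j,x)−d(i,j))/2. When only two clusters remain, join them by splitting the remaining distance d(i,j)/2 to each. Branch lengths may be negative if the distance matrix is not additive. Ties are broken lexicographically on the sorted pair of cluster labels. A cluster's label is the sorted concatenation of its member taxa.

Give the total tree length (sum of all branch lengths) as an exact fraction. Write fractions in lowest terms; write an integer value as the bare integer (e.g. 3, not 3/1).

375/8

1. join F+W (d=9, Q=-160) ⇒ FW; edges |F|=-4/3, |W|=31/3
  updated: d(FW,T)=57/2, d(FW,U)=33/2, d(FW,X)=26
2. join FW+T (d=57/2, Q=-173/2) ⇒ FTW; edges |FW|=111/8, |T|=117/8
  updated: d(FTW,U)=4, d(FTW,X)=43/4
3. join FTW+U (d=4, Q=-75/4) ⇒ FTUW; edges |FTW|=43/8, |U|=-11/8
  updated: d(FTUW,X)=43/8
4. join FTUW+X (d=43/8) ⇒ FTUWX; edges |FTUW|=43/16, |X|=43/16
final tree: ((((F:-4/3,W:31/3):111/8,T:117/8):43/8,U:-11/8):43/16,X:43/16)
total length: 375/8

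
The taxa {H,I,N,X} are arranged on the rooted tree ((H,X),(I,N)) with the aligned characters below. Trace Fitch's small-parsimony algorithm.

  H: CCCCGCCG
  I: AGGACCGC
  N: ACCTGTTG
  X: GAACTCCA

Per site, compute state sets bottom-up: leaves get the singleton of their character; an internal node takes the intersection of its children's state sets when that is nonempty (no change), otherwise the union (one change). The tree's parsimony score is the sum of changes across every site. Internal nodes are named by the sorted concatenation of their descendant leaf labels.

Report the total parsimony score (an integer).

[col 0] HX: children H:{C}, X:{G} ∪→ {C,G}; cost 1
[col 0] IN: children I:{A}, N:{A} ∩→ {A}; cost 0
[col 0] HINX: children HX:{C,G}, IN:{A} ∪→ {A,C,G}; cost 1
[col 1] HX: children H:{C}, X:{A} ∪→ {A,C}; cost 1
[col 1] IN: children I:{G}, N:{C} ∪→ {C,G}; cost 1
[col 1] HINX: children HX:{A,C}, IN:{C,G} ∩→ {C}; cost 0
[col 2] HX: children H:{C}, X:{A} ∪→ {A,C}; cost 1
[col 2] IN: children I:{G}, N:{C} ∪→ {C,G}; cost 1
[col 2] HINX: children HX:{A,C}, IN:{C,G} ∩→ {C}; cost 0
[col 3] HX: children H:{C}, X:{C} ∩→ {C}; cost 0
[col 3] IN: children I:{A}, N:{T} ∪→ {A,T}; cost 1
[col 3] HINX: children HX:{C}, IN:{A,T} ∪→ {A,C,T}; cost 1
[col 4] HX: children H:{G}, X:{T} ∪→ {G,T}; cost 1
[col 4] IN: children I:{C}, N:{G} ∪→ {C,G}; cost 1
[col 4] HINX: children HX:{G,T}, IN:{C,G} ∩→ {G}; cost 0
[col 5] HX: children H:{C}, X:{C} ∩→ {C}; cost 0
[col 5] IN: children I:{C}, N:{T} ∪→ {C,T}; cost 1
[col 5] HINX: children HX:{C}, IN:{C,T} ∩→ {C}; cost 0
[col 6] HX: children H:{C}, X:{C} ∩→ {C}; cost 0
[col 6] IN: children I:{G}, N:{T} ∪→ {G,T}; cost 1
[col 6] HINX: children HX:{C}, IN:{G,T} ∪→ {C,G,T}; cost 1
[col 7] HX: children H:{G}, X:{A} ∪→ {A,G}; cost 1
[col 7] IN: children I:{C}, N:{G} ∪→ {C,G}; cost 1
[col 7] HINX: children HX:{A,G}, IN:{C,G} ∩→ {G}; cost 0
per-site changes: [2, 2, 2, 2, 2, 1, 2, 2]; total = 15

15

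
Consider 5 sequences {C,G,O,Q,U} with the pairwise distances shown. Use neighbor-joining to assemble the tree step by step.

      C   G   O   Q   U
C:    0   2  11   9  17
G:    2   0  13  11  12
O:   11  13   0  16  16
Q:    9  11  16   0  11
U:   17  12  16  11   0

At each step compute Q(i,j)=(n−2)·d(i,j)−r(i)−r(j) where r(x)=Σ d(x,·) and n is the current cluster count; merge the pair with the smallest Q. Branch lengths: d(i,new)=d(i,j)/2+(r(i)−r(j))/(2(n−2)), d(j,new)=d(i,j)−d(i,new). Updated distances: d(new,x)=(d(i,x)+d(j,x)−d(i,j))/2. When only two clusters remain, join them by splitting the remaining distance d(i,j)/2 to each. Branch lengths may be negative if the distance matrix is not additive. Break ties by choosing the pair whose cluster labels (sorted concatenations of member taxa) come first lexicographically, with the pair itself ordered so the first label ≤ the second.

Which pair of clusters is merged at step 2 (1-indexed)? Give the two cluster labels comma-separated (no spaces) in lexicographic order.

iteration 1: select C,G (d=2, Q=-71); attach at lengths (7/6, 5/6); label the merged cluster CG
  updated: d(CG,O)=11, d(CG,Q)=9, d(CG,U)=27/2
iteration 2: select CG,O (d=11, Q=-109/2); attach at lengths (25/8, 63/8); label the merged cluster CGO
  updated: d(CGO,Q)=7, d(CGO,U)=37/4
iteration 3: select CGO,Q (d=7, Q=-109/4); attach at lengths (21/8, 35/8); label the merged cluster CGOQ
  updated: d(CGOQ,U)=53/8
iteration 4: select CGOQ,U (d=53/8); attach at lengths (53/16, 53/16); label the merged cluster CGOQU
final tree: ((((C:7/6,G:5/6):25/8,O:63/8):21/8,Q:35/8):53/16,U:53/16)
total length: 213/8

CG,O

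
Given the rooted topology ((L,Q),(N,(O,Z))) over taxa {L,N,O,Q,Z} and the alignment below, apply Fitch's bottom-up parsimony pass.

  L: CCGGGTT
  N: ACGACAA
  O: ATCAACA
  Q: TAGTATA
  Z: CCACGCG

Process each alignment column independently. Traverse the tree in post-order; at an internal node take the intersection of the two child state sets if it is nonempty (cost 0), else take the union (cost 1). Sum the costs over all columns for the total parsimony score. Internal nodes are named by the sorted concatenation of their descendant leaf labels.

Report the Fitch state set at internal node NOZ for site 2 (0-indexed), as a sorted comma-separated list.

A,C,G

[col 0] LQ: children L:{C}, Q:{T} ∪→ {C,T}; cost 1
[col 0] OZ: children O:{A}, Z:{C} ∪→ {A,C}; cost 1
[col 0] NOZ: children N:{A}, OZ:{A,C} ∩→ {A}; cost 0
[col 0] LNOQZ: children LQ:{C,T}, NOZ:{A} ∪→ {A,C,T}; cost 1
[col 1] LQ: children L:{C}, Q:{A} ∪→ {A,C}; cost 1
[col 1] OZ: children O:{T}, Z:{C} ∪→ {C,T}; cost 1
[col 1] NOZ: children N:{C}, OZ:{C,T} ∩→ {C}; cost 0
[col 1] LNOQZ: children LQ:{A,C}, NOZ:{C} ∩→ {C}; cost 0
[col 2] LQ: children L:{G}, Q:{G} ∩→ {G}; cost 0
[col 2] OZ: children O:{C}, Z:{A} ∪→ {A,C}; cost 1
[col 2] NOZ: children N:{G}, OZ:{A,C} ∪→ {A,C,G}; cost 1
[col 2] LNOQZ: children LQ:{G}, NOZ:{A,C,G} ∩→ {G}; cost 0
[col 3] LQ: children L:{G}, Q:{T} ∪→ {G,T}; cost 1
[col 3] OZ: children O:{A}, Z:{C} ∪→ {A,C}; cost 1
[col 3] NOZ: children N:{A}, OZ:{A,C} ∩→ {A}; cost 0
[col 3] LNOQZ: children LQ:{G,T}, NOZ:{A} ∪→ {A,G,T}; cost 1
[col 4] LQ: children L:{G}, Q:{A} ∪→ {A,G}; cost 1
[col 4] OZ: children O:{A}, Z:{G} ∪→ {A,G}; cost 1
[col 4] NOZ: children N:{C}, OZ:{A,G} ∪→ {A,C,G}; cost 1
[col 4] LNOQZ: children LQ:{A,G}, NOZ:{A,C,G} ∩→ {A,G}; cost 0
[col 5] LQ: children L:{T}, Q:{T} ∩→ {T}; cost 0
[col 5] OZ: children O:{C}, Z:{C} ∩→ {C}; cost 0
[col 5] NOZ: children N:{A}, OZ:{C} ∪→ {A,C}; cost 1
[col 5] LNOQZ: children LQ:{T}, NOZ:{A,C} ∪→ {A,C,T}; cost 1
[col 6] LQ: children L:{T}, Q:{A} ∪→ {A,T}; cost 1
[col 6] OZ: children O:{A}, Z:{G} ∪→ {A,G}; cost 1
[col 6] NOZ: children N:{A}, OZ:{A,G} ∩→ {A}; cost 0
[col 6] LNOQZ: children LQ:{A,T}, NOZ:{A} ∩→ {A}; cost 0
per-site changes: [3, 2, 2, 3, 3, 2, 2]; total = 17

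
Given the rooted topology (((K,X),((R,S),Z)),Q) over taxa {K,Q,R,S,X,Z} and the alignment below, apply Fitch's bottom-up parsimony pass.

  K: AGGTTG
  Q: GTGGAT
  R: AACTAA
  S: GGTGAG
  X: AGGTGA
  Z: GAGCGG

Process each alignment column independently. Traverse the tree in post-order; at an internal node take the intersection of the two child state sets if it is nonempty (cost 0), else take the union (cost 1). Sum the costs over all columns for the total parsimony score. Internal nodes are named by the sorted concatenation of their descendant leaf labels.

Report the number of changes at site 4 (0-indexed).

KX@0: {A} ∩ {A} = {A} (intersection, +0)
RS@0: {A} ∪ {G} = {A,G} (union, +1)
RSZ@0: {A,G} ∩ {G} = {G} (intersection, +0)
KRSXZ@0: {A} ∪ {G} = {A,G} (union, +1)
KQRSXZ@0: {A,G} ∩ {G} = {G} (intersection, +0)
KX@1: {G} ∩ {G} = {G} (intersection, +0)
RS@1: {A} ∪ {G} = {A,G} (union, +1)
RSZ@1: {A,G} ∩ {A} = {A} (intersection, +0)
KRSXZ@1: {G} ∪ {A} = {A,G} (union, +1)
KQRSXZ@1: {A,G} ∪ {T} = {A,G,T} (union, +1)
KX@2: {G} ∩ {G} = {G} (intersection, +0)
RS@2: {C} ∪ {T} = {C,T} (union, +1)
RSZ@2: {C,T} ∪ {G} = {C,G,T} (union, +1)
KRSXZ@2: {G} ∩ {C,G,T} = {G} (intersection, +0)
KQRSXZ@2: {G} ∩ {G} = {G} (intersection, +0)
KX@3: {T} ∩ {T} = {T} (intersection, +0)
RS@3: {T} ∪ {G} = {G,T} (union, +1)
RSZ@3: {G,T} ∪ {C} = {C,G,T} (union, +1)
KRSXZ@3: {T} ∩ {C,G,T} = {T} (intersection, +0)
KQRSXZ@3: {T} ∪ {G} = {G,T} (union, +1)
KX@4: {T} ∪ {G} = {G,T} (union, +1)
RS@4: {A} ∩ {A} = {A} (intersection, +0)
RSZ@4: {A} ∪ {G} = {A,G} (union, +1)
KRSXZ@4: {G,T} ∩ {A,G} = {G} (intersection, +0)
KQRSXZ@4: {G} ∪ {A} = {A,G} (union, +1)
KX@5: {G} ∪ {A} = {A,G} (union, +1)
RS@5: {A} ∪ {G} = {A,G} (union, +1)
RSZ@5: {A,G} ∩ {G} = {G} (intersection, +0)
KRSXZ@5: {A,G} ∩ {G} = {G} (intersection, +0)
KQRSXZ@5: {G} ∪ {T} = {G,T} (union, +1)
per-site changes: [2, 3, 2, 3, 3, 3]; total = 16

3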